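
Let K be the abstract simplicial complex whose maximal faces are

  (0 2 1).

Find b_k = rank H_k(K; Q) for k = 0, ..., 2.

b_0 = 1, b_1 = 0, b_2 = 0.

K has 3 vertices, 3 edges, 1 triangle.
rank ∂_0 = 0, rank ∂_1 = 2 ⇒ b_0 = 3 − 0 − 2 = 1; all invariant factors of ∂_1 are 1 so no torsion. So H_0 ≅ Z.
rank ∂_1 = 2, rank ∂_2 = 1 ⇒ b_1 = 3 − 2 − 1 = 0; all invariant factors of ∂_2 are 1 so no torsion. So H_1 ≅ 0.
rank ∂_2 = 1, rank ∂_3 = 0 ⇒ b_2 = 1 − 1 − 0 = 0. So H_2 ≅ 0.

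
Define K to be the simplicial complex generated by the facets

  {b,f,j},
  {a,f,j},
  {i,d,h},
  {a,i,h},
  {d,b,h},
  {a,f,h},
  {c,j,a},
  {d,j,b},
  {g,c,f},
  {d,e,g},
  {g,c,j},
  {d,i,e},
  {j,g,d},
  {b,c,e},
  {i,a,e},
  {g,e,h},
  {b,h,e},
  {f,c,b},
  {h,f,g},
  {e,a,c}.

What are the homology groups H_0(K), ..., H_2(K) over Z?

We work with the vertex ordering a < b < c < d < e < f < g < h < i < j. The simplices of K, each written with vertices in increasing order, are:

  0-simplices (10): a, b, c, d, e, f, g, h, i, j
  1-simplices (30): ac, ae, af, ah, ai, aj, bc, bd, be, bf, bh, bj, ce, cf, cg, cj, de, dg, dh, di, dj, eg, eh, ei, fg, fh, fj, gh, gj, hi
  2-simplices (20): ace, acj, aei, afh, afj, ahi, bce, bcf, bdh, bdj, beh, bfj, cfg, cgj, deg, dei, dgj, dhi, egh, fgh

giving chain groups C_0 ≅ Z^10, C_1 ≅ Z^30, C_2 ≅ Z^20.

∂_1: C_1 → C_0 is given by ∂[p,q] = [q] − [p]. For instance
  ∂de = e − d.
The 10×30 boundary matrix has rank 9 and Smith normal form diag(1,1,1,1,1,1,1,1,1).

The boundary map ∂_2: C_2 → C_1 maps a triangle to the signed sum of its edges. For instance
  ∂ahi = hi − ai + ah,
  ∂beh = eh − bh + be.
As a 30×20 matrix over Z this has rank 20, with invariant factors (1,1,1,1,1,1,1,1,1,1,1,1,1,1,1,1,1,1,1,2).

Computing H_k = (kernel of ∂_k) / (image of ∂_{k+1}):

  H_0: rank C_0 − rank ∂_1 = 10 − 9 = 1, and the invariant factors of ∂_1 are all 1, so H_0 = Z.
  H_1: rank ker ∂_1 − rank ∂_2 = (30 − 9) − 20 = 1, and ∂_2 has invariant factor 2 > 1, so H_1 = Z ⊕ Z/2.
  H_2: rank ker ∂_2 − rank ∂_3 = (20 − 20) − 0 = 0, and there is no ∂_3, so H_2 = 0.

H_0 ≅ Z,  H_1 ≅ Z ⊕ Z/2,  H_2 = 0.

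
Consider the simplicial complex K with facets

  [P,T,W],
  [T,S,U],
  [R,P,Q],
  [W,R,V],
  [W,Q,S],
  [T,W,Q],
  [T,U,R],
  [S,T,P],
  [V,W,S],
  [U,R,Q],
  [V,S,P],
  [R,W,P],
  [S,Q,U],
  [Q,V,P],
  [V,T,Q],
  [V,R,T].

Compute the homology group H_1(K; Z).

We work with the vertex ordering P < Q < R < S < T < U < V < W. The simplices of K, each written with vertices in increasing order, are:

  0-simplices (8): P, Q, R, S, T, U, V, W
  1-simplices (24): PQ, PR, PS, PT, PV, PW, QR, QS, QT, QU, QV, QW, RT, RU, RV, RW, ST, SU, SV, SW, TU, TV, TW, VW
  2-simplices (16): PQR, PQV, PRW, PST, PSV, PTW, QRU, QSU, QSW, QTV, QTW, RTU, RTV, RVW, STU, SVW

so the chain groups are C_0 ≅ Z^8, C_1 ≅ Z^24, C_2 ≅ Z^16.

The boundary map ∂_1: C_1 → C_0 maps an edge to its endpoints' difference, ∂[p,q] = q − p. For instance
  ∂RV = V − R.
The resulting 8×24 matrix has rank 7, and its Smith normal form has invariant factors (1,1,1,1,1,1,1).

Boundary ∂_2: C_2 → C_1 sends each 2-simplex [p,q,r] to [q,r] − [p,r] + [p,q]. For instance
  ∂QSU = SU − QU + QS,
  ∂QRU = RU − QU + QR.
As a 24×16 matrix over Z this has rank 15, with invariant factors (1,1,1,1,1,1,1,1,1,1,1,1,1,1,1).

Now H_k = ker ∂_k / im ∂_{k+1}, so:

  H_1: rank ker ∂_1 − rank ∂_2 = (24 − 7) − 15 = 2, and the invariant factors of ∂_2 are all 1, so H_1 = Z^2.

(K is a triangulation of the torus T^2.)

H_1 = Z^2.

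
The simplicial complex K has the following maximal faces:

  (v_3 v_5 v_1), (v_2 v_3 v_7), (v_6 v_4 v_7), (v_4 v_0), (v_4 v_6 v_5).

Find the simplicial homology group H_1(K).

H_1 ≅ Z.

Take the total order v_0 < v_1 < v_2 < v_3 < v_4 < v_5 < v_6 < v_7 on the vertex set. Then K (dimension 2) consists of the simplices:

  0-simplices (8): [v_0], [v_1], [v_2], [v_3], [v_4], [v_5], [v_6], [v_7]
  1-simplices (12): [v_0,v_4], [v_1,v_3], [v_1,v_5], [v_2,v_3], [v_2,v_7], [v_3,v_5], [v_3,v_7], [v_4,v_5], [v_4,v_6], [v_4,v_7], [v_5,v_6], [v_6,v_7]
  2-simplices (4): [v_1,v_3,v_5], [v_2,v_3,v_7], [v_4,v_5,v_6], [v_4,v_6,v_7]

Hence C_0 ≅ Z^8, C_1 ≅ Z^12, C_2 ≅ Z^4.

∂_1: C_1 → C_0 is given by ∂[p,q] = [q] − [p]. For instance
  ∂[v_1,v_3] = [v_3] − [v_1].
The 8×12 boundary matrix has rank 7 and Smith normal form diag(1,1,1,1,1,1,1).

∂_2: C_2 → C_1 sends each 2-simplex [p,q,r] to [q,r] − [p,r] + [p,q]. For instance
  ∂[v_2,v_3,v_7] = [v_3,v_7] − [v_2,v_7] + [v_2,v_3],
  ∂[v_1,v_3,v_5] = [v_3,v_5] − [v_1,v_5] + [v_1,v_3].
This gives a 12×4 integer matrix of rank 4; reducing to Smith normal form yields diagonal entries (1,1,1,1).

From H_k ≅ ker(∂_k) / im(∂_{k+1}) we obtain:

  H_1: rank ker ∂_1 − rank ∂_2 = (12 − 7) − 4 = 1, and the invariant factors of ∂_2 are all 1, so H_1 = Z.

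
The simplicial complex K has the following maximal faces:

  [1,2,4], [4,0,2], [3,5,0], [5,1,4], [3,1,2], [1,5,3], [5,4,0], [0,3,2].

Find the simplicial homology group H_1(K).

H_1 ≅ 0.

We work with the vertex ordering 0 < 1 < 2 < 3 < 4 < 5. The simplices of K, each written with vertices in increasing order, are:

  0-simplices (6): [0], [1], [2], [3], [4], [5]
  1-simplices (12): [0,2], [0,3], [0,4], [0,5], [1,2], [1,3], [1,4], [1,5], [2,3], [2,4], [3,5], [4,5]
  2-simplices (8): [0,2,3], [0,2,4], [0,3,5], [0,4,5], [1,2,3], [1,2,4], [1,3,5], [1,4,5]

giving chain groups C_0 ≅ Z^6, C_1 ≅ Z^12, C_2 ≅ Z^8.

Boundary ∂_1: C_1 → C_0 is given by ∂[p,q] = [q] − [p]. For instance
  ∂[3,5] = [5] − [3].
This gives a 6×12 integer matrix of rank 5; reducing to Smith normal form yields diagonal entries (1,1,1,1,1).

∂_2: C_2 → C_1 sends each 2-simplex [p,q,r] to [q,r] − [p,r] + [p,q]. For instance
  ∂[0,3,5] = [3,5] − [0,5] + [0,3],
  ∂[1,3,5] = [3,5] − [1,5] + [1,3].
The 12×8 boundary matrix has rank 7 and Smith normal form diag(1,1,1,1,1,1,1).

Reading off H_k = ker ∂_k / im ∂_{k+1}:

  H_1: rank ker ∂_1 − rank ∂_2 = (12 − 5) − 7 = 0, and the invariant factors of ∂_2 are all 1, so H_1 ≅ 0.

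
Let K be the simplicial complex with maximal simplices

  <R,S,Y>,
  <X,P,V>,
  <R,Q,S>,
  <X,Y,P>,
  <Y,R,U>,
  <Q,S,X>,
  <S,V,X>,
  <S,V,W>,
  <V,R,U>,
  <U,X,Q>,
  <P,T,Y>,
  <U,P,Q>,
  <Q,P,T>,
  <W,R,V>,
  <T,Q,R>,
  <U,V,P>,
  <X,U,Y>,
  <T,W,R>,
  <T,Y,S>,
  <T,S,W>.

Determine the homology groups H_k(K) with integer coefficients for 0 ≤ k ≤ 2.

Order the vertices as P < Q < R < S < T < U < V < W < X < Y. Listing each simplex with vertices in this order, K has dimension 2 with simplices:

  0-simplices (10): P, Q, R, S, T, U, V, W, X, Y
  1-simplices (30): PQ, PT, PU, PV, PX, PY, QR, QS, QT, QU, QX, RS, RT, RU, RV, RW, RY, ST, SV, SW, SX, SY, TW, TY, UV, UX, UY, VW, VX, XY
  2-simplices (20): PQT, PQU, PTY, PUV, PVX, PXY, QRS, QRT, QSX, QUX, RSY, RTW, RUV, RUY, RVW, STW, STY, SVW, SVX, UXY

so the chain groups are C_0 ≅ Z^10, C_1 ≅ Z^30, C_2 ≅ Z^20.

The boundary map ∂_1: C_1 → C_0 maps an edge to its endpoints' difference, ∂[p,q] = q − p. For instance
  ∂VX = X − V.
The 10×30 boundary matrix has rank 9 and Smith normal form diag(1,1,1,1,1,1,1,1,1).

Boundary ∂_2: C_2 → C_1 acts by ∂[p,q,r] = [q,r] − [p,r] + [p,q]. For instance
  ∂PVX = VX − PX + PV,
  ∂PUV = UV − PV + PU.
This gives a 30×20 integer matrix of rank 20; reducing to Smith normal form yields diagonal entries (1,1,1,1,1,1,1,1,1,1,1,1,1,1,1,1,1,1,1,2).

From H_k ≅ ker(∂_k) / im(∂_{k+1}) we obtain:

  H_0: rank C_0 − rank ∂_1 = 10 − 9 = 1, and the invariant factors of ∂_1 are all 1, so H_0 ≅ Z.
  H_1: rank ker ∂_1 − rank ∂_2 = (30 − 9) − 20 = 1, and ∂_2 has invariant factor 2 > 1, so H_1 ≅ Z ⊕ Z/2Z.
  H_2: rank ker ∂_2 − rank ∂_3 = (20 − 20) − 0 = 0, and there is no ∂_3, so H_2 ≅ 0.

H_0 = Z,  H_1 = Z ⊕ Z/2Z,  H_2 = 0.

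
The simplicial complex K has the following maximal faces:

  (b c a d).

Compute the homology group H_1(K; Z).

Take the total order a < b < c < d on the vertex set. Then K (dimension 3) consists of the simplices:

  0-simplices (4): a, b, c, d
  1-simplices (6): ab, ac, ad, bc, bd, cd
  2-simplices (4): abc, abd, acd, bcd
  3-simplices (1): abcd

giving chain groups C_0 ≅ Z^4, C_1 ≅ Z^6, C_2 ≅ Z^4, C_3 ≅ Z^1.

∂_1: C_1 → C_0 maps an edge to its endpoints' difference, ∂[p,q] = q − p.
As a 4×6 matrix over Z this has rank 3, with invariant factors (1,1,1).

The boundary map ∂_2: C_2 → C_1 maps a triangle to the signed sum of its edges. For instance
  ∂acd = cd − ad + ac,
  ∂abd = bd − ad + ab.
This gives a 6×4 integer matrix of rank 3; reducing to Smith normal form yields diagonal entries (1,1,1).

Boundary ∂_3: C_3 → C_2 sends each 3-simplex σ to the alternating sum Σ_i (−1)^i (σ with its i-th vertex removed). For instance
  ∂abcd = bcd − acd + abd − abc.
As a 4×1 matrix over Z this has rank 1, with invariant factors (1).

Reading off H_k = ker ∂_k / im ∂_{k+1}:

  H_1: rank ker ∂_1 − rank ∂_2 = (6 − 3) − 3 = 0, and the invariant factors of ∂_2 are all 1, so H_1 = 0.

(K is a triangulation of the 3-simplex.)

H_1 ≅ 0.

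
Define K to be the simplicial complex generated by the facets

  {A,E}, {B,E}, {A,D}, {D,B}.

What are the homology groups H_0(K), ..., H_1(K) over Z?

H_0 ≅ Z,  H_1 ≅ Z.

We work with the vertex ordering A < B < D < E. The simplices of K, each written with vertices in increasing order, are:

  0-simplices (4): A, B, D, E
  1-simplices (4): AD, AE, BD, BE

so the chain groups are C_0 ≅ Z^4, C_1 ≅ Z^4.

The boundary map ∂_1: C_1 → C_0 maps an edge to its endpoints' difference, ∂[p,q] = q − p.
As a 4×4 matrix over Z this has rank 3, with invariant factors (1,1,1).

Computing H_k = (kernel of ∂_k) / (image of ∂_{k+1}):

  H_0: rank C_0 − rank ∂_1 = 4 − 3 = 1, and the invariant factors of ∂_1 are all 1, so H_0 ≅ Z.
  H_1: rank ker ∂_1 − rank ∂_2 = (4 − 3) − 0 = 1, and there is no ∂_2, so H_1 ≅ Z.

(K is a triangulation of the circle S^1.)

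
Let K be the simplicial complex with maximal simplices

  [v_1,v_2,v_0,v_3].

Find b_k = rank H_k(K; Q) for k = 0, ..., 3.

b_0 = 1, b_1 = 0, b_2 = 0, b_3 = 0.

K has 4 vertices, 6 edges, 4 triangles, 1 3-simplex.
rank ∂_0 = 0, rank ∂_1 = 3 ⇒ b_0 = 4 − 0 − 3 = 1; all invariant factors of ∂_1 are 1 so no torsion. So H_0 ≅ Z.
rank ∂_1 = 3, rank ∂_2 = 3 ⇒ b_1 = 6 − 3 − 3 = 0; all invariant factors of ∂_2 are 1 so no torsion. So H_1 ≅ 0.
rank ∂_2 = 3, rank ∂_3 = 1 ⇒ b_2 = 4 − 3 − 1 = 0; all invariant factors of ∂_3 are 1 so no torsion. So H_2 ≅ 0.
rank ∂_3 = 1, rank ∂_4 = 0 ⇒ b_3 = 1 − 1 − 0 = 0. So H_3 ≅ 0.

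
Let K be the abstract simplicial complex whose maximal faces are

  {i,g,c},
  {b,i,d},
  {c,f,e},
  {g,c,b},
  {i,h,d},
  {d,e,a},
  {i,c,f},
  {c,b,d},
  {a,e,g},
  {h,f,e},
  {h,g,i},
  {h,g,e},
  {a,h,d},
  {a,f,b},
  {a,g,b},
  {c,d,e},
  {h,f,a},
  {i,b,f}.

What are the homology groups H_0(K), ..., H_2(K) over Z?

Order the vertices as a < b < c < d < e < f < g < h < i. Listing each simplex with vertices in this order, K has dimension 2 with simplices:

  0-simplices (9): a, b, c, d, e, f, g, h, i
  1-simplices (27): ab, ad, ae, af, ag, ah, bc, bd, bf, bg, bi, cd, ce, cf, cg, ci, de, dh, di, ef, eg, eh, fh, fi, gh, gi, hi
  2-simplices (18): abf, abg, ade, adh, aeg, afh, bcd, bcg, bdi, bfi, cde, cef, cfi, cgi, dhi, efh, egh, ghi

giving chain groups C_0 ≅ Z^9, C_1 ≅ Z^27, C_2 ≅ Z^18.

Boundary ∂_1: C_1 → C_0 is given by ∂[p,q] = [q] − [p].
As a 9×27 matrix over Z this has rank 8, with invariant factors (1,1,1,1,1,1,1,1).

∂_2: C_2 → C_1 acts by ∂[p,q,r] = [q,r] − [p,r] + [p,q]. For instance
  ∂abg = bg − ag + ab,
  ∂bcg = cg − bg + bc.
This gives a 27×18 integer matrix of rank 18; reducing to Smith normal form yields diagonal entries (1,1,1,1,1,1,1,1,1,1,1,1,1,1,1,1,1,2).

Reading off H_k = ker ∂_k / im ∂_{k+1}:

  H_0: rank C_0 − rank ∂_1 = 9 − 8 = 1, and the invariant factors of ∂_1 are all 1, so H_0 = Z.
  H_1: rank ker ∂_1 − rank ∂_2 = (27 − 8) − 18 = 1, and ∂_2 has invariant factor 2 > 1, so H_1 = Z ⊕ Z/2.
  H_2: rank ker ∂_2 − rank ∂_3 = (18 − 18) − 0 = 0, and there is no ∂_3, so H_2 = 0.

(K is a triangulation of the Klein bottle.)

H_0 = Z,  H_1 = Z ⊕ Z/2,  H_2 = 0.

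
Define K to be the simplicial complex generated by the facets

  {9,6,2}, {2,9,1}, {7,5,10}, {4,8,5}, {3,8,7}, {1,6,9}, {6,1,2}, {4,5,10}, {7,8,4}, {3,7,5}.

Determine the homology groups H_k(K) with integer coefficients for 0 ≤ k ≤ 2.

Fix the vertex order 1 < 2 < 3 < 4 < 5 < 6 < 7 < 8 < 9 < 10 and write every simplex with vertices in increasing order. Then dim K = 2 and the simplices of K are:

  0-simplices (10): [1], [2], [3], [4], [5], [6], [7], [8], [9], [10]
  1-simplices (18): [1,2], [1,6], [1,9], [2,6], [2,9], [3,5], [3,7], [3,8], [4,5], [4,7], [4,8], [4,10], [5,7], [5,8], [5,10], [6,9], [7,8], [7,10]
  2-simplices (10): [1,2,6], [1,2,9], [1,6,9], [2,6,9], [3,5,7], [3,7,8], [4,5,8], [4,5,10], [4,7,8], [5,7,10]

Hence C_0 ≅ Z^10, C_1 ≅ Z^18, C_2 ≅ Z^10.

∂_1: C_1 → C_0 is given by ∂[p,q] = [q] − [p]. For instance
  ∂[5,10] = [10] − [5].
This gives a 10×18 integer matrix of rank 8; reducing to Smith normal form yields diagonal entries (1,1,1,1,1,1,1,1).

Boundary ∂_2: C_2 → C_1 sends each 2-simplex [p,q,r] to [q,r] − [p,r] + [p,q]. For instance
  ∂[5,7,10] = [7,10] − [5,10] + [5,7],
  ∂[3,7,8] = [7,8] − [3,8] + [3,7].
The 18×10 boundary matrix has rank 9 and Smith normal form diag(1,1,1,1,1,1,1,1,1).

From H_k ≅ ker(∂_k) / im(∂_{k+1}) we obtain:

  H_0: rank C_0 − rank ∂_1 = 10 − 8 = 2, and the invariant factors of ∂_1 are all 1, so H_0 ≅ Z^2.
  H_1: rank ker ∂_1 − rank ∂_2 = (18 − 8) − 9 = 1, and the invariant factors of ∂_2 are all 1, so H_1 ≅ Z.
  H_2: rank ker ∂_2 − rank ∂_3 = (10 − 9) − 0 = 1, and there is no ∂_3, so H_2 ≅ Z.

(K is a triangulation of the disjoint union of the cylinder S^1 x I and the 2-sphere S^2.)

H_0 ≅ Z^2,  H_1 ≅ Z,  H_2 ≅ Z.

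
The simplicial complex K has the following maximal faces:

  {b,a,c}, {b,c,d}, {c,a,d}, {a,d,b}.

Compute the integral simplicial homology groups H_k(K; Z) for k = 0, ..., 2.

H_0 ≅ Z,  H_1 = 0,  H_2 ≅ Z.

Order the vertices as a < b < c < d. Listing each simplex with vertices in this order, K has dimension 2 with simplices:

  0-simplices (4): a, b, c, d
  1-simplices (6): ab, ac, ad, bc, bd, cd
  2-simplices (4): abc, abd, acd, bcd

Hence C_0 ≅ Z^4, C_1 ≅ Z^6, C_2 ≅ Z^4.

Boundary ∂_1: C_1 → C_0 maps an edge to its endpoints' difference, ∂[p,q] = q − p. For instance
  ∂bd = d − b.
As a 4×6 matrix over Z this has rank 3, with invariant factors (1,1,1).

∂_2: C_2 → C_1 maps a triangle to the signed sum of its edges. For instance
  ∂bcd = cd − bd + bc,
  ∂abc = bc − ac + ab.
The 6×4 boundary matrix has rank 3 and Smith normal form diag(1,1,1).

Reading off H_k = ker ∂_k / im ∂_{k+1}:

  H_0: rank C_0 − rank ∂_1 = 4 − 3 = 1, and the invariant factors of ∂_1 are all 1, so H_0 ≅ Z.
  H_1: rank ker ∂_1 − rank ∂_2 = (6 − 3) − 3 = 0, and the invariant factors of ∂_2 are all 1, so H_1 ≅ 0.
  H_2: rank ker ∂_2 − rank ∂_3 = (4 − 3) − 0 = 1, and there is no ∂_3, so H_2 ≅ Z.

As a check, the Euler characteristic is 4 − 6 + 4 = 2, which agrees with 1 − 0 + 1 = 2.
(K is a triangulation of the 2-sphere S^2.)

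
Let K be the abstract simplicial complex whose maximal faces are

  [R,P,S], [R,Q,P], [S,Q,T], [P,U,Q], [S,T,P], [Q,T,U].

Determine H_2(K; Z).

Take the total order P < Q < R < S < T < U on the vertex set. Then K (dimension 2) consists of the simplices:

  0-simplices (6): P, Q, R, S, T, U
  1-simplices (12): PQ, PR, PS, PT, PU, QR, QS, QT, QU, RS, ST, TU
  2-simplices (6): PQR, PQU, PRS, PST, QST, QTU

giving chain groups C_0 ≅ Z^6, C_1 ≅ Z^12, C_2 ≅ Z^6.

Boundary ∂_1: C_1 → C_0 is given by ∂[p,q] = [q] − [p].
This gives a 6×12 integer matrix of rank 5; reducing to Smith normal form yields diagonal entries (1,1,1,1,1).

Boundary ∂_2: C_2 → C_1 acts by ∂[p,q,r] = [q,r] − [p,r] + [p,q]. For instance
  ∂PQU = QU − PU + PQ,
  ∂PQR = QR − PR + PQ.
The 12×6 boundary matrix has rank 6 and Smith normal form diag(1,1,1,1,1,1).

Now H_k = ker ∂_k / im ∂_{k+1}, so:

  H_2: rank ker ∂_2 − rank ∂_3 = (6 − 6) − 0 = 0, and there is no ∂_3, so H_2 = 0.

(K is a triangulation of the cylinder S^1 x I.)

H_2 = 0.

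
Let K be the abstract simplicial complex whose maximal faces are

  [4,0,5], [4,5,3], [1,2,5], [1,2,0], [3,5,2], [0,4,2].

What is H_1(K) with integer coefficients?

We work with the vertex ordering 0 < 1 < 2 < 3 < 4 < 5. The simplices of K, each written with vertices in increasing order, are:

  0-simplices (6): [0], [1], [2], [3], [4], [5]
  1-simplices (12): [0,1], [0,2], [0,4], [0,5], [1,2], [1,5], [2,3], [2,4], [2,5], [3,4], [3,5], [4,5]
  2-simplices (6): [0,1,2], [0,2,4], [0,4,5], [1,2,5], [2,3,5], [3,4,5]

so the chain groups are C_0 ≅ Z^6, C_1 ≅ Z^12, C_2 ≅ Z^6.

The boundary map ∂_1: C_1 → C_0 maps an edge to its endpoints' difference, ∂[p,q] = q − p.
This gives a 6×12 integer matrix of rank 5; reducing to Smith normal form yields diagonal entries (1,1,1,1,1).

Boundary ∂_2: C_2 → C_1 acts by ∂[p,q,r] = [q,r] − [p,r] + [p,q]. For instance
  ∂[0,4,5] = [4,5] − [0,5] + [0,4],
  ∂[0,1,2] = [1,2] − [0,2] + [0,1].
The 12×6 boundary matrix has rank 6 and Smith normal form diag(1,1,1,1,1,1).

Now H_k = ker ∂_k / im ∂_{k+1}, so:

  H_1: rank ker ∂_1 − rank ∂_2 = (12 − 5) − 6 = 1, and the invariant factors of ∂_2 are all 1, so H_1 ≅ Z.

(K is a triangulation of the cylinder S^1 x I.)

H_1 = Z.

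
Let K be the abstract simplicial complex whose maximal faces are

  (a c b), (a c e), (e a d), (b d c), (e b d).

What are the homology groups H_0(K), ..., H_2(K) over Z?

Take the total order a < b < c < d < e on the vertex set. Then K (dimension 2) consists of the simplices:

  0-simplices (5): a, b, c, d, e
  1-simplices (10): ab, ac, ad, ae, bc, bd, be, cd, ce, de
  2-simplices (5): abc, ace, ade, bcd, bde

giving chain groups C_0 ≅ Z^5, C_1 ≅ Z^10, C_2 ≅ Z^5.

Boundary ∂_1: C_1 → C_0 maps an edge to its endpoints' difference, ∂[p,q] = q − p. For instance
  ∂ab = b − a.
The 5×10 boundary matrix has rank 4 and Smith normal form diag(1,1,1,1).

Boundary ∂_2: C_2 → C_1 sends each 2-simplex [p,q,r] to [q,r] − [p,r] + [p,q]. For instance
  ∂abc = bc − ac + ab,
  ∂ade = de − ae + ad.
The 10×5 boundary matrix has rank 5 and Smith normal form diag(1,1,1,1,1).

Reading off H_k = ker ∂_k / im ∂_{k+1}:

  H_0: rank C_0 − rank ∂_1 = 5 − 4 = 1, and the invariant factors of ∂_1 are all 1, so H_0 = Z.
  H_1: rank ker ∂_1 − rank ∂_2 = (10 − 4) − 5 = 1, and the invariant factors of ∂_2 are all 1, so H_1 = Z.
  H_2: rank ker ∂_2 − rank ∂_3 = (5 − 5) − 0 = 0, and there is no ∂_3, so H_2 = 0.

(K is a triangulation of the Möbius band.)

H_0 ≅ Z,  H_1 ≅ Z,  H_2 = 0.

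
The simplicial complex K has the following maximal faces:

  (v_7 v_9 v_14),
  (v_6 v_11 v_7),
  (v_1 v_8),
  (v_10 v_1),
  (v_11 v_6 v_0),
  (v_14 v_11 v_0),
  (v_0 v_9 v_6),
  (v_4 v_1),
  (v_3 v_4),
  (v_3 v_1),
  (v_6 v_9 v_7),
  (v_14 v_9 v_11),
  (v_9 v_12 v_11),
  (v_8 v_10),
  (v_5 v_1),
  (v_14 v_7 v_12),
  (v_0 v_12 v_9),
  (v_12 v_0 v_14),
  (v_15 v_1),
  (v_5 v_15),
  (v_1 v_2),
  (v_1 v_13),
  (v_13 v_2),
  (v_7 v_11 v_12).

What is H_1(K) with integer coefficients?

Fix the vertex order v_0 < v_1 < v_2 < v_3 < v_4 < v_5 < v_6 < v_7 < v_8 < v_9 < v_10 < v_11 < v_12 < v_13 < v_14 < v_15 and write every simplex with vertices in increasing order. Then dim K = 2 and the simplices of K are:

  0-simplices (16): [v_0], [v_1], [v_2], [v_3], [v_4], [v_5], [v_6], [v_7], [v_8], [v_9], [v_10], [v_11], [v_12], [v_13], [v_14], [v_15]
  1-simplices (30): (30 of them)
  2-simplices (12): (12 of them)

Hence C_0 ≅ Z^16, C_1 ≅ Z^30, C_2 ≅ Z^12.

The boundary map ∂_1: C_1 → C_0 is given by ∂[p,q] = [q] − [p]. For instance
  ∂[v_6,v_7] = [v_7] − [v_6].
As a 16×30 matrix over Z this has rank 14, with invariant factors (1,1,1,1,1,1,1,1,1,1,1,1,1,1).

The boundary map ∂_2: C_2 → C_1 maps a triangle to the signed sum of its edges. For instance
  ∂[v_9,v_11,v_12] = [v_11,v_12] − [v_9,v_12] + [v_9,v_11],
  ∂[v_0,v_9,v_12] = [v_9,v_12] − [v_0,v_12] + [v_0,v_9].
The resulting 30×12 matrix has rank 12, and its Smith normal form has invariant factors (1,1,1,1,1,1,1,1,1,1,1,2).

Computing H_k = (kernel of ∂_k) / (image of ∂_{k+1}):

  H_1: rank ker ∂_1 − rank ∂_2 = (30 − 14) − 12 = 4, and ∂_2 has invariant factor 2 > 1, so H_1 = Z^4 ⊕ Z/2.

(K is a triangulation of the disjoint union of the real projective plane RP^2 and a wedge of 4 circles.)

H_1 ≅ Z^4 ⊕ Z/2.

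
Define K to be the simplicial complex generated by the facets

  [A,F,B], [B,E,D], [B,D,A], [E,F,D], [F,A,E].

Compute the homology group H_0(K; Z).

H_0 = Z.

K has 5 vertices, 10 edges, 5 triangles.
rank ∂_0 = 0, rank ∂_1 = 4 ⇒ b_0 = 5 − 0 − 4 = 1; all invariant factors of ∂_1 are 1 so no torsion. So H_0 ≅ Z.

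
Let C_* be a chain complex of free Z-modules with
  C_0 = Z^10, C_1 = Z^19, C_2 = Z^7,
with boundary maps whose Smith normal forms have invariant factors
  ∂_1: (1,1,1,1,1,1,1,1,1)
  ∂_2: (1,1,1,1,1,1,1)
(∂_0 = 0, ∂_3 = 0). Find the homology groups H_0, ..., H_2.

H_0: b_0 = 10 − 0 − 9 = 1; torsion from ∂_1 factors > 1: none. So H_0 = Z.
H_1: b_1 = 19 − 9 − 7 = 3; torsion from ∂_2 factors > 1: none. So H_1 = Z^3.
H_2: b_2 = 7 − 7 − 0 = 0; torsion from ∂_3 factors > 1: none. So H_2 = 0.

H_0 = Z,  H_1 = Z^3,  H_2 = 0.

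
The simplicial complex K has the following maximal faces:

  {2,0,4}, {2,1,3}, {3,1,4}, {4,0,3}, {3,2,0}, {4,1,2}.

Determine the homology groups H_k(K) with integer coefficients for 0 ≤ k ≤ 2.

We work with the vertex ordering 0 < 1 < 2 < 3 < 4. The simplices of K, each written with vertices in increasing order, are:

  0-simplices (5): [0], [1], [2], [3], [4]
  1-simplices (9): [0,2], [0,3], [0,4], [1,2], [1,3], [1,4], [2,3], [2,4], [3,4]
  2-simplices (6): [0,2,3], [0,2,4], [0,3,4], [1,2,3], [1,2,4], [1,3,4]

giving chain groups C_0 ≅ Z^5, C_1 ≅ Z^9, C_2 ≅ Z^6.

∂_1: C_1 → C_0 is given by ∂[p,q] = [q] − [p].
The resulting 5×9 matrix has rank 4, and its Smith normal form has invariant factors (1,1,1,1).

The boundary map ∂_2: C_2 → C_1 sends each 2-simplex [p,q,r] to [q,r] − [p,r] + [p,q]. For instance
  ∂[1,2,4] = [2,4] − [1,4] + [1,2],
  ∂[1,2,3] = [2,3] − [1,3] + [1,2].
The 9×6 boundary matrix has rank 5 and Smith normal form diag(1,1,1,1,1).

Now H_k = ker ∂_k / im ∂_{k+1}, so:

  H_0: rank C_0 − rank ∂_1 = 5 − 4 = 1, and the invariant factors of ∂_1 are all 1, so H_0 = Z.
  H_1: rank ker ∂_1 − rank ∂_2 = (9 − 4) − 5 = 0, and the invariant factors of ∂_2 are all 1, so H_1 = 0.
  H_2: rank ker ∂_2 − rank ∂_3 = (6 − 5) − 0 = 1, and there is no ∂_3, so H_2 = Z.

H_0 ≅ Z,  H_1 = 0,  H_2 ≅ Z.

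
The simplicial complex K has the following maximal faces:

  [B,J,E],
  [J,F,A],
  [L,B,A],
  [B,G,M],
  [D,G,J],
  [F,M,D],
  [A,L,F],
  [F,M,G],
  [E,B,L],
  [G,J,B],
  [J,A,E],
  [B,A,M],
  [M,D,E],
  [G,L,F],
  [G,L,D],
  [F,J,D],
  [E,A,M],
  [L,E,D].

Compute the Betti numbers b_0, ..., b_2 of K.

K has 9 vertices, 27 edges, 18 triangles.
rank ∂_0 = 0, rank ∂_1 = 8 ⇒ b_0 = 9 − 0 − 8 = 1; all invariant factors of ∂_1 are 1 so no torsion. So H_0 ≅ Z.
rank ∂_1 = 8, rank ∂_2 = 18 ⇒ b_1 = 27 − 8 − 18 = 1; ∂_2 has invariant factor(s) [2] giving torsion. So H_1 ≅ Z ⊕ Z/2Z.
rank ∂_2 = 18, rank ∂_3 = 0 ⇒ b_2 = 18 − 18 − 0 = 0. So H_2 ≅ 0.

b_0 = 1, b_1 = 1, b_2 = 0.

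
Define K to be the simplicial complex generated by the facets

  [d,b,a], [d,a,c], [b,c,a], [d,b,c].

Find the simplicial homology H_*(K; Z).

Fix the vertex order a < b < c < d and write every simplex with vertices in increasing order. Then dim K = 2 and the simplices of K are:

  0-simplices (4): a, b, c, d
  1-simplices (6): ab, ac, ad, bc, bd, cd
  2-simplices (4): abc, abd, acd, bcd

so the chain groups are C_0 ≅ Z^4, C_1 ≅ Z^6, C_2 ≅ Z^4.

Boundary ∂_1: C_1 → C_0 is given by ∂[p,q] = [q] − [p].
As a 4×6 matrix over Z this has rank 3, with invariant factors (1,1,1).

Boundary ∂_2: C_2 → C_1 acts by ∂[p,q,r] = [q,r] − [p,r] + [p,q]. For instance
  ∂abd = bd − ad + ab,
  ∂bcd = cd − bd + bc.
The 6×4 boundary matrix has rank 3 and Smith normal form diag(1,1,1).

Reading off H_k = ker ∂_k / im ∂_{k+1}:

  H_0: rank C_0 − rank ∂_1 = 4 − 3 = 1, and the invariant factors of ∂_1 are all 1, so H_0 = Z.
  H_1: rank ker ∂_1 − rank ∂_2 = (6 − 3) − 3 = 0, and the invariant factors of ∂_2 are all 1, so H_1 = 0.
  H_2: rank ker ∂_2 − rank ∂_3 = (4 − 3) − 0 = 1, and there is no ∂_3, so H_2 = Z.

(K is a triangulation of the 2-sphere S^2.)

H_0 ≅ Z,  H_1 = 0,  H_2 ≅ Z.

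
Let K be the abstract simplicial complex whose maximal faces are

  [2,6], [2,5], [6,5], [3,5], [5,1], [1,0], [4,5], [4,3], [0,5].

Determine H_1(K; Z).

H_1 = Z^3.

K has 7 vertices, 9 edges.
rank ∂_1 = 6, rank ∂_2 = 0 ⇒ b_1 = 9 − 6 − 0 = 3. So H_1 ≅ Z^3.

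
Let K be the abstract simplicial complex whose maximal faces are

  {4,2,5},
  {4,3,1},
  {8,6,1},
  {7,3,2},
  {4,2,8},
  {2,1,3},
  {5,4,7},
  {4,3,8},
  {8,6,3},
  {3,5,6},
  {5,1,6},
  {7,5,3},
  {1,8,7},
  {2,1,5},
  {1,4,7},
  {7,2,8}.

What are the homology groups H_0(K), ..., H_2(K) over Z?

H_0 = Z,  H_1 = Z^2,  H_2 = Z.

K has 8 vertices, 24 edges, 16 triangles.
rank ∂_0 = 0, rank ∂_1 = 7 ⇒ b_0 = 8 − 0 − 7 = 1; all invariant factors of ∂_1 are 1 so no torsion. So H_0 ≅ Z.
rank ∂_1 = 7, rank ∂_2 = 15 ⇒ b_1 = 24 − 7 − 15 = 2; all invariant factors of ∂_2 are 1 so no torsion. So H_1 ≅ Z^2.
rank ∂_2 = 15, rank ∂_3 = 0 ⇒ b_2 = 16 − 15 − 0 = 1. So H_2 ≅ Z.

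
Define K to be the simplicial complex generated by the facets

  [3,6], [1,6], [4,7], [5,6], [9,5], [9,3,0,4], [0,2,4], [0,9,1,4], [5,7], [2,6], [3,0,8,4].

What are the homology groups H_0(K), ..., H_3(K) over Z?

H_0 ≅ Z,  H_1 ≅ Z^4,  H_2 = 0,  H_3 = 0.

We work with the vertex ordering 0 < 1 < 2 < 3 < 4 < 5 < 6 < 7 < 8 < 9. The simplices of K, each written with vertices in increasing order, are:

  0-simplices (10): [0], [1], [2], [3], [4], [5], [6], [7], [8], [9]
  1-simplices (21): [0,1], [0,2], [0,3], [0,4], [0,8], [0,9], [1,4], [1,6], [1,9], [2,4], [2,6], [3,4], [3,6], [3,8], [3,9], [4,7], [4,8], [4,9], [5,6], [5,7], [5,9]
  2-simplices (11): [0,1,4], [0,1,9], [0,2,4], [0,3,4], [0,3,8], [0,3,9], [0,4,8], [0,4,9], [1,4,9], [3,4,8], [3,4,9]
  3-simplices (3): [0,1,4,9], [0,3,4,8], [0,3,4,9]

so the chain groups are C_0 ≅ Z^10, C_1 ≅ Z^21, C_2 ≅ Z^11, C_3 ≅ Z^3.

Boundary ∂_1: C_1 → C_0 sends each edge [p,q] (with p < q) to q − p. For instance
  ∂[3,6] = [6] − [3].
The 10×21 boundary matrix has rank 9 and Smith normal form diag(1,1,1,1,1,1,1,1,1).

∂_2: C_2 → C_1 maps a triangle to the signed sum of its edges. For instance
  ∂[0,4,9] = [4,9] − [0,9] + [0,4],
  ∂[1,4,9] = [4,9] − [1,9] + [1,4].
As a 21×11 matrix over Z this has rank 8, with invariant factors (1,1,1,1,1,1,1,1).

The boundary map ∂_3: C_3 → C_2 sends each 3-simplex σ to the alternating sum Σ_i (−1)^i (σ with its i-th vertex removed). For instance
  ∂[0,3,4,9] = [3,4,9] − [0,4,9] + [0,3,9] − [0,3,4],
  ∂[0,1,4,9] = [1,4,9] − [0,4,9] + [0,1,9] − [0,1,4].
This gives a 11×3 integer matrix of rank 3; reducing to Smith normal form yields diagonal entries (1,1,1).

Now H_k = ker ∂_k / im ∂_{k+1}, so:

  H_0: rank C_0 − rank ∂_1 = 10 − 9 = 1, and the invariant factors of ∂_1 are all 1, so H_0 ≅ Z.
  H_1: rank ker ∂_1 − rank ∂_2 = (21 − 9) − 8 = 4, and the invariant factors of ∂_2 are all 1, so H_1 ≅ Z^4.
  H_2: rank ker ∂_2 − rank ∂_3 = (11 − 8) − 3 = 0, and the invariant factors of ∂_3 are all 1, so H_2 ≅ 0.
  H_3: rank ker ∂_3 − rank ∂_4 = (3 − 3) − 0 = 0, and there is no ∂_4, so H_3 ≅ 0.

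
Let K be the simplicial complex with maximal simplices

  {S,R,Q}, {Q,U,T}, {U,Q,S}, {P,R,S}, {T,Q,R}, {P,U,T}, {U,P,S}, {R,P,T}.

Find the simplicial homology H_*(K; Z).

H_0 = Z,  H_1 = 0,  H_2 = Z.

K has 6 vertices, 12 edges, 8 triangles.
rank ∂_0 = 0, rank ∂_1 = 5 ⇒ b_0 = 6 − 0 − 5 = 1; all invariant factors of ∂_1 are 1 so no torsion. So H_0 ≅ Z.
rank ∂_1 = 5, rank ∂_2 = 7 ⇒ b_1 = 12 − 5 − 7 = 0; all invariant factors of ∂_2 are 1 so no torsion. So H_1 ≅ 0.
rank ∂_2 = 7, rank ∂_3 = 0 ⇒ b_2 = 8 − 7 − 0 = 1. So H_2 ≅ Z.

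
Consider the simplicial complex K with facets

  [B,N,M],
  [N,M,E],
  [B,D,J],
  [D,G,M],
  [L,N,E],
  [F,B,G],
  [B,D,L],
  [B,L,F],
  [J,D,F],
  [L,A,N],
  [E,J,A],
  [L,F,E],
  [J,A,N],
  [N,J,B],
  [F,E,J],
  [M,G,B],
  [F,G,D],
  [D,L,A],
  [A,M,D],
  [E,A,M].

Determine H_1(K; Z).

Order the vertices as A < B < D < E < F < G < J < L < M < N. Listing each simplex with vertices in this order, K has dimension 2 with simplices:

  0-simplices (10): A, B, D, E, F, G, J, L, M, N
  1-simplices (30): AD, AE, AJ, AL, AM, AN, BD, BF, BG, BJ, BL, BM, BN, DF, DG, DJ, DL, DM, EF, EJ, EL, EM, EN, FG, FJ, FL, GM, JN, LN, MN
  2-simplices (20): ADL, ADM, AEJ, AEM, AJN, ALN, BDJ, BDL, BFG, BFL, BGM, BJN, BMN, DFG, DFJ, DGM, EFJ, EFL, ELN, EMN

giving chain groups C_0 ≅ Z^10, C_1 ≅ Z^30, C_2 ≅ Z^20.

The boundary map ∂_1: C_1 → C_0 maps an edge to its endpoints' difference, ∂[p,q] = q − p.
This gives a 10×30 integer matrix of rank 9; reducing to Smith normal form yields diagonal entries (1,1,1,1,1,1,1,1,1).

∂_2: C_2 → C_1 sends each 2-simplex [p,q,r] to [q,r] − [p,r] + [p,q]. For instance
  ∂BDJ = DJ − BJ + BD,
  ∂AEM = EM − AM + AE.
The 30×20 boundary matrix has rank 20 and Smith normal form diag(1,1,1,1,1,1,1,1,1,1,1,1,1,1,1,1,1,1,1,2).

Now H_k = ker ∂_k / im ∂_{k+1}, so:

  H_1: rank ker ∂_1 − rank ∂_2 = (30 − 9) − 20 = 1, and ∂_2 has invariant factor 2 > 1, so H_1 = Z ⊕ Z/2Z.

H_1 ≅ Z ⊕ Z/2Z.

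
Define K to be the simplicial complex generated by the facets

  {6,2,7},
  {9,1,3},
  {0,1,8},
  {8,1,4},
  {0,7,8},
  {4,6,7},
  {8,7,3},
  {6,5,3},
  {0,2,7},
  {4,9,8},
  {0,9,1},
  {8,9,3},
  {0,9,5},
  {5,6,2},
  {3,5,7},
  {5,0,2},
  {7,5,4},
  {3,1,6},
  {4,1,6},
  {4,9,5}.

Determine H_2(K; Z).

H_2 = 0.

Order the vertices as 0 < 1 < 2 < 3 < 4 < 5 < 6 < 7 < 8 < 9. Listing each simplex with vertices in this order, K has dimension 2 with simplices:

  0-simplices (10): [0], [1], [2], [3], [4], [5], [6], [7], [8], [9]
  1-simplices (30): (30 of them)
  2-simplices (20): (20 of them)

Hence C_0 ≅ Z^10, C_1 ≅ Z^30, C_2 ≅ Z^20.

Boundary ∂_1: C_1 → C_0 is given by ∂[p,q] = [q] − [p].
This gives a 10×30 integer matrix of rank 9; reducing to Smith normal form yields diagonal entries (1,1,1,1,1,1,1,1,1).

∂_2: C_2 → C_1 maps a triangle to the signed sum of its edges. For instance
  ∂[0,2,7] = [2,7] − [0,7] + [0,2],
  ∂[1,3,9] = [3,9] − [1,9] + [1,3].
As a 30×20 matrix over Z this has rank 20, with invariant factors (1,1,1,1,1,1,1,1,1,1,1,1,1,1,1,1,1,1,1,2).

Computing H_k = (kernel of ∂_k) / (image of ∂_{k+1}):

  H_2: rank ker ∂_2 − rank ∂_3 = (20 − 20) − 0 = 0, and there is no ∂_3, so H_2 = 0.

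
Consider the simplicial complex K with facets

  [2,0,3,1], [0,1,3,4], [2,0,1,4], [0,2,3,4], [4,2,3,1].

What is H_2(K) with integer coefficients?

Fix the vertex order 0 < 1 < 2 < 3 < 4 and write every simplex with vertices in increasing order. Then dim K = 3 and the simplices of K are:

  0-simplices (5): [0], [1], [2], [3], [4]
  1-simplices (10): [0,1], [0,2], [0,3], [0,4], [1,2], [1,3], [1,4], [2,3], [2,4], [3,4]
  2-simplices (10): [0,1,2], [0,1,3], [0,1,4], [0,2,3], [0,2,4], [0,3,4], [1,2,3], [1,2,4], [1,3,4], [2,3,4]
  3-simplices (5): [0,1,2,3], [0,1,2,4], [0,1,3,4], [0,2,3,4], [1,2,3,4]

so the chain groups are C_0 ≅ Z^5, C_1 ≅ Z^10, C_2 ≅ Z^10, C_3 ≅ Z^5.

Boundary ∂_1: C_1 → C_0 maps an edge to its endpoints' difference, ∂[p,q] = q − p.
The 5×10 boundary matrix has rank 4 and Smith normal form diag(1,1,1,1).

∂_2: C_2 → C_1 maps a triangle to the signed sum of its edges. For instance
  ∂[0,1,2] = [1,2] − [0,2] + [0,1],
  ∂[2,3,4] = [3,4] − [2,4] + [2,3].
The resulting 10×10 matrix has rank 6, and its Smith normal form has invariant factors (1,1,1,1,1,1).

∂_3: C_3 → C_2 sends each 3-simplex σ to the alternating sum Σ_i (−1)^i (σ with its i-th vertex removed). For instance
  ∂[0,2,3,4] = [2,3,4] − [0,3,4] + [0,2,4] − [0,2,3],
  ∂[1,2,3,4] = [2,3,4] − [1,3,4] + [1,2,4] − [1,2,3].
As a 10×5 matrix over Z this has rank 4, with invariant factors (1,1,1,1).

Reading off H_k = ker ∂_k / im ∂_{k+1}:

  H_2: rank ker ∂_2 − rank ∂_3 = (10 − 6) − 4 = 0, and the invariant factors of ∂_3 are all 1, so H_2 ≅ 0.

H_2 ≅ 0.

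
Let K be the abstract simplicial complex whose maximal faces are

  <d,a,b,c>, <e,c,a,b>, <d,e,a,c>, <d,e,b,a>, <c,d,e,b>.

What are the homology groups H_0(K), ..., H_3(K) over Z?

H_0 ≅ Z,  H_1 = 0,  H_2 = 0,  H_3 ≅ Z.

Order the vertices as a < b < c < d < e. Listing each simplex with vertices in this order, K has dimension 3 with simplices:

  0-simplices (5): a, b, c, d, e
  1-simplices (10): ab, ac, ad, ae, bc, bd, be, cd, ce, de
  2-simplices (10): abc, abd, abe, acd, ace, ade, bcd, bce, bde, cde
  3-simplices (5): abcd, abce, abde, acde, bcde

so the chain groups are C_0 ≅ Z^5, C_1 ≅ Z^10, C_2 ≅ Z^10, C_3 ≅ Z^5.

∂_1: C_1 → C_0 is given by ∂[p,q] = [q] − [p].
This gives a 5×10 integer matrix of rank 4; reducing to Smith normal form yields diagonal entries (1,1,1,1).

∂_2: C_2 → C_1 maps a triangle to the signed sum of its edges. For instance
  ∂bcd = cd − bd + bc,
  ∂cde = de − ce + cd.
This gives a 10×10 integer matrix of rank 6; reducing to Smith normal form yields diagonal entries (1,1,1,1,1,1).

The boundary map ∂_3: C_3 → C_2 sends each 3-simplex σ to the alternating sum Σ_i (−1)^i (σ with its i-th vertex removed). For instance
  ∂acde = cde − ade + ace − acd,
  ∂abde = bde − ade + abe − abd.
The 10×5 boundary matrix has rank 4 and Smith normal form diag(1,1,1,1).

Reading off H_k = ker ∂_k / im ∂_{k+1}:

  H_0: rank C_0 − rank ∂_1 = 5 − 4 = 1, and the invariant factors of ∂_1 are all 1, so H_0 ≅ Z.
  H_1: rank ker ∂_1 − rank ∂_2 = (10 − 4) − 6 = 0, and the invariant factors of ∂_2 are all 1, so H_1 ≅ 0.
  H_2: rank ker ∂_2 − rank ∂_3 = (10 − 6) − 4 = 0, and the invariant factors of ∂_3 are all 1, so H_2 ≅ 0.
  H_3: rank ker ∂_3 − rank ∂_4 = (5 − 4) − 0 = 1, and there is no ∂_4, so H_3 ≅ Z.

As a check, the Euler characteristic is 5 − 10 + 10 − 5 = 0, which agrees with 1 − 0 + 0 − 1 = 0.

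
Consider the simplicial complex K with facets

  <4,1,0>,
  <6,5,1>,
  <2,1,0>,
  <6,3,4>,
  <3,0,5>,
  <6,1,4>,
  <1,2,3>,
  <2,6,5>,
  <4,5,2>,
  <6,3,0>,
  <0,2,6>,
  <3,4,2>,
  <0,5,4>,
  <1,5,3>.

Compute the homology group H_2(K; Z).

K has 7 vertices, 21 edges, 14 triangles.
rank ∂_2 = 13, rank ∂_3 = 0 ⇒ b_2 = 14 − 13 − 0 = 1. So H_2 ≅ Z.

H_2 ≅ Z.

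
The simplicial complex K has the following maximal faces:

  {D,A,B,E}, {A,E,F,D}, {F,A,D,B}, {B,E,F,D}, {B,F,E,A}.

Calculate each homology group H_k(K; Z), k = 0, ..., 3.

Fix the vertex order A < B < D < E < F and write every simplex with vertices in increasing order. Then dim K = 3 and the simplices of K are:

  0-simplices (5): A, B, D, E, F
  1-simplices (10): AB, AD, AE, AF, BD, BE, BF, DE, DF, EF
  2-simplices (10): ABD, ABE, ABF, ADE, ADF, AEF, BDE, BDF, BEF, DEF
  3-simplices (5): ABDE, ABDF, ABEF, ADEF, BDEF

Hence C_0 ≅ Z^5, C_1 ≅ Z^10, C_2 ≅ Z^10, C_3 ≅ Z^5.

∂_1: C_1 → C_0 sends each edge [p,q] (with p < q) to q − p.
As a 5×10 matrix over Z this has rank 4, with invariant factors (1,1,1,1).

Boundary ∂_2: C_2 → C_1 sends each 2-simplex [p,q,r] to [q,r] − [p,r] + [p,q]. For instance
  ∂DEF = EF − DF + DE,
  ∂ADE = DE − AE + AD.
The resulting 10×10 matrix has rank 6, and its Smith normal form has invariant factors (1,1,1,1,1,1).

∂_3: C_3 → C_2 sends each 3-simplex σ to the alternating sum Σ_i (−1)^i (σ with its i-th vertex removed). For instance
  ∂BDEF = DEF − BEF + BDF − BDE,
  ∂ADEF = DEF − AEF + ADF − ADE.
As a 10×5 matrix over Z this has rank 4, with invariant factors (1,1,1,1).

From H_k ≅ ker(∂_k) / im(∂_{k+1}) we obtain:

  H_0: rank C_0 − rank ∂_1 = 5 − 4 = 1, and the invariant factors of ∂_1 are all 1, so H_0 ≅ Z.
  H_1: rank ker ∂_1 − rank ∂_2 = (10 − 4) − 6 = 0, and the invariant factors of ∂_2 are all 1, so H_1 ≅ 0.
  H_2: rank ker ∂_2 − rank ∂_3 = (10 − 6) − 4 = 0, and the invariant factors of ∂_3 are all 1, so H_2 ≅ 0.
  H_3: rank ker ∂_3 − rank ∂_4 = (5 − 4) − 0 = 1, and there is no ∂_4, so H_3 ≅ Z.

H_0 ≅ Z,  H_1 = 0,  H_2 = 0,  H_3 ≅ Z.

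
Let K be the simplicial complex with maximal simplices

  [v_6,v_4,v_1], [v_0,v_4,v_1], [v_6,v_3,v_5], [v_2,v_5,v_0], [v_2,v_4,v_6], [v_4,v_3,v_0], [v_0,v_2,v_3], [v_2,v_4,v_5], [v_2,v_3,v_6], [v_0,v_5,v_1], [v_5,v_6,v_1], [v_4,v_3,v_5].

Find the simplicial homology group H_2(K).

H_2 ≅ 0.

Fix the vertex order v_0 < v_1 < v_2 < v_3 < v_4 < v_5 < v_6 and write every simplex with vertices in increasing order. Then dim K = 2 and the simplices of K are:

  0-simplices (7): [v_0], [v_1], [v_2], [v_3], [v_4], [v_5], [v_6]
  1-simplices (18): (18 of them)
  2-simplices (12): (12 of them)

giving chain groups C_0 ≅ Z^7, C_1 ≅ Z^18, C_2 ≅ Z^12.

Boundary ∂_1: C_1 → C_0 sends each edge [p,q] (with p < q) to q − p. For instance
  ∂[v_0,v_2] = [v_2] − [v_0].
As a 7×18 matrix over Z this has rank 6, with invariant factors (1,1,1,1,1,1).

The boundary map ∂_2: C_2 → C_1 sends each 2-simplex [p,q,r] to [q,r] − [p,r] + [p,q]. For instance
  ∂[v_3,v_4,v_5] = [v_4,v_5] − [v_3,v_5] + [v_3,v_4],
  ∂[v_0,v_2,v_5] = [v_2,v_5] − [v_0,v_5] + [v_0,v_2].
This gives a 18×12 integer matrix of rank 12; reducing to Smith normal form yields diagonal entries (1,1,1,1,1,1,1,1,1,1,1,2).

From H_k ≅ ker(∂_k) / im(∂_{k+1}) we obtain:

  H_2: rank ker ∂_2 − rank ∂_3 = (12 − 12) − 0 = 0, and there is no ∂_3, so H_2 ≅ 0.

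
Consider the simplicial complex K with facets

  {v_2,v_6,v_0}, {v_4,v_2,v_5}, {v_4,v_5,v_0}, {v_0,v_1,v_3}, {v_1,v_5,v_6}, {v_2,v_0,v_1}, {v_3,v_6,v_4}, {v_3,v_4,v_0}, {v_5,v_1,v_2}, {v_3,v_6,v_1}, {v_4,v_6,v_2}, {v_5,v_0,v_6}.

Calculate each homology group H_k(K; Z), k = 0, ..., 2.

H_0 = Z,  H_1 = Z/2Z,  H_2 = 0.

Order the vertices as v_0 < v_1 < v_2 < v_3 < v_4 < v_5 < v_6. Listing each simplex with vertices in this order, K has dimension 2 with simplices:

  0-simplices (7): [v_0], [v_1], [v_2], [v_3], [v_4], [v_5], [v_6]
  1-simplices (18): (18 of them)
  2-simplices (12): (12 of them)

giving chain groups C_0 ≅ Z^7, C_1 ≅ Z^18, C_2 ≅ Z^12.

∂_1: C_1 → C_0 sends each edge [p,q] (with p < q) to q − p.
This gives a 7×18 integer matrix of rank 6; reducing to Smith normal form yields diagonal entries (1,1,1,1,1,1).

Boundary ∂_2: C_2 → C_1 acts by ∂[p,q,r] = [q,r] − [p,r] + [p,q]. For instance
  ∂[v_0,v_1,v_3] = [v_1,v_3] − [v_0,v_3] + [v_0,v_1],
  ∂[v_0,v_4,v_5] = [v_4,v_5] − [v_0,v_5] + [v_0,v_4].
As a 18×12 matrix over Z this has rank 12, with invariant factors (1,1,1,1,1,1,1,1,1,1,1,2).

From H_k ≅ ker(∂_k) / im(∂_{k+1}) we obtain:

  H_0: rank C_0 − rank ∂_1 = 7 − 6 = 1, and the invariant factors of ∂_1 are all 1, so H_0 = Z.
  H_1: rank ker ∂_1 − rank ∂_2 = (18 − 6) − 12 = 0, and ∂_2 has invariant factor 2 > 1, so H_1 = Z/2Z.
  H_2: rank ker ∂_2 − rank ∂_3 = (12 − 12) − 0 = 0, and there is no ∂_3, so H_2 = 0.

As a check, the Euler characteristic is 7 − 18 + 12 = 1, which agrees with 1 − 0 + 0 = 1.
(K is a triangulation of the real projective plane RP^2.)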